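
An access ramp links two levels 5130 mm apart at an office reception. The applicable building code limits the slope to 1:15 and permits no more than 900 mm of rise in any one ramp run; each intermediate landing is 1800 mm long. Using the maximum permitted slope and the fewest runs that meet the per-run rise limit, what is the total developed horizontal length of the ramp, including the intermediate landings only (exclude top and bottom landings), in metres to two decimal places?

At most 900 each: 5130/900 = 5.70, giving 6 ramp runs. That means 5 intermediate landings.
Ramp run (horizontal) at 1:15: 5130 × 15 = 76950 mm.
5 intermediate landings contribute 5 × 1800 = 9000 mm.
Total developed length = 76950 + 9000 = 85950 mm.
= 85.95 m.

85.95 m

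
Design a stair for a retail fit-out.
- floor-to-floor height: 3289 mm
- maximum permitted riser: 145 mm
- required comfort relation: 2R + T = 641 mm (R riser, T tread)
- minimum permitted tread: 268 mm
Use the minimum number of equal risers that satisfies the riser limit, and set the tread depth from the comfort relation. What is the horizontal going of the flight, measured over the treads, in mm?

7810 mm

⌈3289/145⌉ = 23 risers.
Riser R = 3289 / 23 = 143 mm, within the 145 mm limit.
Tread T = 641 − 2 × 143 = 355 mm (≥ 268 mm).
23 risers give 22 treads; going = 22 × 355 = 7810 mm.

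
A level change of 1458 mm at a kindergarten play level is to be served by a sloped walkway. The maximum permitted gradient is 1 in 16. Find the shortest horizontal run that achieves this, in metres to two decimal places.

23.33 m

At 1:16 the run is 16 × 1458 = 23328 mm.
23328 mm = 23.33 m.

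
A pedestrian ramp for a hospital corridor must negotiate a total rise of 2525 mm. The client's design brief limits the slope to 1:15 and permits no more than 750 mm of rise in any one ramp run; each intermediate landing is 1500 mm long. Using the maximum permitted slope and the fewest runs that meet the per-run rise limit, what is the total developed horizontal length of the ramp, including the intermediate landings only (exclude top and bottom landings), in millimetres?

2525 / 750 = 3.367 → round up to 4 ramp runs. That means 3 intermediate landings.
Horizontal run for 2525 mm of rise at 1:15 is 2525 × 15 = 37875 mm.
Intermediate landings: 3 × 1500 = 4500 mm.
Developed length = 37875 + 4500 = 42375 mm.

42375 mm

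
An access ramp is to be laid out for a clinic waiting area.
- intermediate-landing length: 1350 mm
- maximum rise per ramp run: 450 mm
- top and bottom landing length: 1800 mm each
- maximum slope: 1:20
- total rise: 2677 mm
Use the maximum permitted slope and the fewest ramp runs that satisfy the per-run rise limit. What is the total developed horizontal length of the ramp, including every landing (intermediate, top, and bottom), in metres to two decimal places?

⌈2677/450⌉ = 6 ramp runs. That means 5 intermediate landings.
Horizontal run for 2677 mm of rise at 1:20 is 2677 × 20 = 53540 mm.
Intermediate landings: 5 × 1350 = 6750 mm.
Top and bottom landings: 2 × 1800 = 3600 mm.
Total = 53540 + 6750 + 3600 = 63890 mm.
= 63.89 m.

63.89 m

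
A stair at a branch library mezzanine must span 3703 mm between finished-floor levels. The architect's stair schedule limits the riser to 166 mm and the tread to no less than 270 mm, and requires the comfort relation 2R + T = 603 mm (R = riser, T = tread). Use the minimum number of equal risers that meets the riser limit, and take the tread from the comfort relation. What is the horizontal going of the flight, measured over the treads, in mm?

6182 mm

⌈3703/166⌉ = 23 risers.
Each riser is 3703/23 = 161 mm (≤ 166 mm).
From 2R + T = 603: T = 603 − 322 = 281 mm.
23 risers give 22 treads; going = 22 × 281 = 6182 mm.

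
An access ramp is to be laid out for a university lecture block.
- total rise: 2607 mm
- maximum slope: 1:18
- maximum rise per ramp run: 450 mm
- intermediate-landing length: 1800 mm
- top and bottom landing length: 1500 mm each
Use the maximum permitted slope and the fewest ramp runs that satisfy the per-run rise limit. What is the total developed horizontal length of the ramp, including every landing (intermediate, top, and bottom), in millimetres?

58926 mm

2607 / 450 = 5.793 → round up to 6 ramp runs. That means 5 intermediate landings.
Ramp run (horizontal) at 1:18: 2607 × 18 = 46926 mm.
5 intermediate landings contribute 5 × 1800 = 9000 mm.
Top and bottom landings: 2 × 1500 = 3000 mm.
Total = 46926 + 9000 + 3000 = 58926 mm.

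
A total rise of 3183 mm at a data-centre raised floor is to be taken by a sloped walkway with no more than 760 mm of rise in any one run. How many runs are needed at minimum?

At most 760 each: 3183/760 = 4.19, giving 5 ramp runs.

5 runs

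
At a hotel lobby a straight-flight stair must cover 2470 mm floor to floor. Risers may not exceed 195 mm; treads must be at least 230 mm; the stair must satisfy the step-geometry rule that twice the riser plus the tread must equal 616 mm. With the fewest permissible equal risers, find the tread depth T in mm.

236 mm

⌈2470/195⌉ = 13 risers.
Each riser is 2470/13 = 190 mm (≤ 195 mm).
T = 616 − 2·190 = 236 mm, which satisfies the 230 mm minimum.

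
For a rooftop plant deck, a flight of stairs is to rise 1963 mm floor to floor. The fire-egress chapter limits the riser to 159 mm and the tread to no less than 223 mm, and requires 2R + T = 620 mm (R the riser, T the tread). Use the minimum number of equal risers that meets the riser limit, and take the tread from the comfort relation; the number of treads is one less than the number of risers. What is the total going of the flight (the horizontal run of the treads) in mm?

3816 mm

1963 / 159 = 12.346 → round up to 13 risers.
Riser R = 1963 / 13 = 151 mm, within the 159 mm limit.
Tread T = 620 − 2 × 151 = 318 mm (≥ 223 mm).
Treads = 13 − 1 = 12; going = 12 × 318 = 3816 mm.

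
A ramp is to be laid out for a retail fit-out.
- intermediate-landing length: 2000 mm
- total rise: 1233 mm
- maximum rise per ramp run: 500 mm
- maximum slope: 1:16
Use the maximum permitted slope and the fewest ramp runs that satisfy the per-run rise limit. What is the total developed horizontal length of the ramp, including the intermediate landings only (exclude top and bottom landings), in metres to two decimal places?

23.73 m

At most 500 each: 1233/500 = 2.47, giving 3 ramp runs. That means 2 intermediate landings.
Ramp run (horizontal) at 1:16: 1233 × 16 = 19728 mm.
2 intermediate landings contribute 2 × 2000 = 4000 mm.
Total developed length = 19728 + 4000 = 23728 mm.
= 23.73 m.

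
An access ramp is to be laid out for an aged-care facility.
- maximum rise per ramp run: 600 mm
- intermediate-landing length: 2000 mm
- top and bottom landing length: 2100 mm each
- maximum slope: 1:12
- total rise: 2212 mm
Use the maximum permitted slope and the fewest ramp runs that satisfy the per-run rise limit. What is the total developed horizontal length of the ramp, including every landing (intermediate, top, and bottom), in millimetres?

36744 mm

2212 / 600 = 3.69, so 4 ramp runs are needed. That means 3 intermediate landings.
Ramp run (horizontal) at 1:12: 2212 × 12 = 26544 mm.
Intermediate landings: 3 × 2000 = 6000 mm.
Top and bottom landings: 2 × 2100 = 4200 mm.
Total = 26544 + 6000 + 4200 = 36744 mm.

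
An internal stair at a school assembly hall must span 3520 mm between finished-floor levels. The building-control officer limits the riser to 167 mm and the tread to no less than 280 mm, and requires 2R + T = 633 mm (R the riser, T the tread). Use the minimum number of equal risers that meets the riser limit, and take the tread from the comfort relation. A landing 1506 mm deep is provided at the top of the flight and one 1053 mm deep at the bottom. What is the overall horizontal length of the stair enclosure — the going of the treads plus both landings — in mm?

⌈3520/167⌉ = 22 risers.
R = 3520 ÷ 22 = 160 mm.
From 2R + T = 633: T = 633 − 320 = 313 mm.
Going = (22 − 1) × 313 = 6573 mm.
Enclosure = 6573 + 1506 + 1053 = 9132 mm.

9132 mm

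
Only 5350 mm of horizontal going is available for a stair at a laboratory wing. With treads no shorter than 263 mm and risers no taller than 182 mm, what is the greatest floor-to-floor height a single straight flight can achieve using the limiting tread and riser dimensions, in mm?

3822 mm

5350 / 263 = 20.34, so 20 treads fit.
Risers = treads + 1 = 21.
Maximum height = 21 × 182 = 3822 mm.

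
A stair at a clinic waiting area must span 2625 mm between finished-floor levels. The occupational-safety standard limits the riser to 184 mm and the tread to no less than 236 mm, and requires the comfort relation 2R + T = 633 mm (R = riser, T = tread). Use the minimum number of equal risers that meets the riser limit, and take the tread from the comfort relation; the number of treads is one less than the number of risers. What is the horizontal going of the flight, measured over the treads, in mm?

3962 mm

2625 / 184 = 14.27, so 15 risers are needed.
Each riser is 2625/15 = 175 mm (≤ 184 mm).
T = 633 − 2·175 = 283 mm, which satisfies the 236 mm minimum.
Going = (15 − 1) × 283 = 3962 mm.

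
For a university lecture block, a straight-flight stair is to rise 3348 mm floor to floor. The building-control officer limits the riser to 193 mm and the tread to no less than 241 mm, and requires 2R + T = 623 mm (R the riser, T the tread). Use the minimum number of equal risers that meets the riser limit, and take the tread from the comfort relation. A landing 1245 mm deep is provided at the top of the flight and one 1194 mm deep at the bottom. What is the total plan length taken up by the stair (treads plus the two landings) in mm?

At most 193 each: 3348/193 = 17.35, giving 18 risers.
Each riser is 3348/18 = 186 mm (≤ 193 mm).
From 2R + T = 623: T = 623 − 372 = 251 mm.
18 risers give 17 treads; going = 17 × 251 = 4267 mm.
Add landings: 4267 + 1245 + 1194 = 6706 mm.

6706 mm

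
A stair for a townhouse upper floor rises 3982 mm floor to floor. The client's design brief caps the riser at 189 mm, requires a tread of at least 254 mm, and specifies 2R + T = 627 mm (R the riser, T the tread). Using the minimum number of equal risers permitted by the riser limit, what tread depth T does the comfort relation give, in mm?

265 mm

3982 / 189 = 21.07, so 22 risers are needed.
R = 3982 ÷ 22 = 181 mm.
From 2R + T = 627: T = 627 − 362 = 265 mm.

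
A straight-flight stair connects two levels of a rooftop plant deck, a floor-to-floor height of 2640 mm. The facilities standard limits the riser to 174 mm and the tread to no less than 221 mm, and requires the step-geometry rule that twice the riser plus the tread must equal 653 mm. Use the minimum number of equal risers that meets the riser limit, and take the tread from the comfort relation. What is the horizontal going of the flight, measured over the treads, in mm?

⌈2640/174⌉ = 16 risers.
Each riser is 2640/16 = 165 mm (≤ 174 mm).
T = 653 − 2·165 = 323 mm, which satisfies the 221 mm minimum.
16 risers give 15 treads; going = 15 × 323 = 4845 mm.

4845 mm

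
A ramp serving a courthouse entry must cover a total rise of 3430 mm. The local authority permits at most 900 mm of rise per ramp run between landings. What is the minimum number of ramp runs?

4 runs

At most 900 each: 3430/900 = 3.81, giving 4 ramp runs.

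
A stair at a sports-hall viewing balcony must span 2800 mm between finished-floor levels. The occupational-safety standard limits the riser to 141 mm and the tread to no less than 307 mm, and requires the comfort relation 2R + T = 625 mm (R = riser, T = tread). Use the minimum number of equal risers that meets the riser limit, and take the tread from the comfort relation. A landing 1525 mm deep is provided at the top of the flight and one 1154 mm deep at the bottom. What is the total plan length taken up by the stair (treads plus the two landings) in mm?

9234 mm

At most 141 each: 2800/141 = 19.86, giving 20 risers.
Riser R = 2800 / 20 = 140 mm, within the 141 mm limit.
T = 625 − 2·140 = 345 mm, which satisfies the 307 mm minimum.
Treads = 20 − 1 = 19; going = 19 × 345 = 6555 mm.
Add landings: 6555 + 1525 + 1154 = 9234 mm.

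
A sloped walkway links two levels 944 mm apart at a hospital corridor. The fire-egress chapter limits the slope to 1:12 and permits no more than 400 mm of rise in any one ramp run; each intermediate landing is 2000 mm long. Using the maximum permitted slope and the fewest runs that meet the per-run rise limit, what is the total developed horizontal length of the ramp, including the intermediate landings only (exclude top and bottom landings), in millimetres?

15328 mm

⌈944/400⌉ = 3 ramp runs. That means 2 intermediate landings.
Ramp run (horizontal) at 1:12: 944 × 12 = 11328 mm.
Intermediate landings: 2 × 2000 = 4000 mm.
Total developed length = 11328 + 4000 = 15328 mm.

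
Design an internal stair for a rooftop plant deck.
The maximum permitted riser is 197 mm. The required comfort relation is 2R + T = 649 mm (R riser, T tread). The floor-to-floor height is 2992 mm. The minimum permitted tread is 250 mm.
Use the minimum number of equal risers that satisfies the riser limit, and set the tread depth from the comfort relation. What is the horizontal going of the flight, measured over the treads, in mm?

2992 / 197 = 15.19, so 16 risers are needed.
R = 2992 ÷ 16 = 187 mm.
From 2R + T = 649: T = 649 − 374 = 275 mm.
Treads = 16 − 1 = 15; going = 15 × 275 = 4125 mm.

4125 mm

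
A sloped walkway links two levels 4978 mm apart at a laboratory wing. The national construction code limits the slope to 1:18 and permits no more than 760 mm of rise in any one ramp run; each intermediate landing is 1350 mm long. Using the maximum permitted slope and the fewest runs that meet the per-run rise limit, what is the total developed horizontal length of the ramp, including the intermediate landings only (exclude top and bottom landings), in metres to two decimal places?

97.70 m

4978 / 760 = 6.55, so 7 ramp runs are needed. That means 6 intermediate landings.
Ramp run (horizontal) at 1:18: 4978 × 18 = 89604 mm.
6 intermediate landings contribute 6 × 1350 = 8100 mm.
Developed length = 89604 + 8100 = 97704 mm.
= 97.70 m.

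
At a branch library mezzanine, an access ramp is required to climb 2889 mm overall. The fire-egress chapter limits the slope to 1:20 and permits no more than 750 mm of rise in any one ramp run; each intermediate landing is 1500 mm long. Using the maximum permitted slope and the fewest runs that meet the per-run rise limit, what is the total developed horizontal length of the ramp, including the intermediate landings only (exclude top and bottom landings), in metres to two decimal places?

2889 / 750 = 3.85, so 4 ramp runs are needed. That means 3 intermediate landings.
Horizontal run for 2889 mm of rise at 1:20 is 2889 × 20 = 57780 mm.
Intermediate landings: 3 × 1500 = 4500 mm.
Developed length = 57780 + 4500 = 62280 mm.
= 62.28 m.

62.28 m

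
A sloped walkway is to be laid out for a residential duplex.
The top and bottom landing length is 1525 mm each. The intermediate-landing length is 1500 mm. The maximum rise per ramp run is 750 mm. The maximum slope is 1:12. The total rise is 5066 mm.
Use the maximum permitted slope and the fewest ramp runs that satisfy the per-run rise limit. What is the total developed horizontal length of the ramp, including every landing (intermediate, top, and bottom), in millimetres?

72842 mm

At most 750 each: 5066/750 = 6.75, giving 7 ramp runs. That means 6 intermediate landings.
Ramp run (horizontal) at 1:12: 5066 × 12 = 60792 mm.
6 intermediate landings contribute 6 × 1500 = 9000 mm.
Top and bottom landings: 2 × 1525 = 3050 mm.
Total = 60792 + 9000 + 3050 = 72842 mm.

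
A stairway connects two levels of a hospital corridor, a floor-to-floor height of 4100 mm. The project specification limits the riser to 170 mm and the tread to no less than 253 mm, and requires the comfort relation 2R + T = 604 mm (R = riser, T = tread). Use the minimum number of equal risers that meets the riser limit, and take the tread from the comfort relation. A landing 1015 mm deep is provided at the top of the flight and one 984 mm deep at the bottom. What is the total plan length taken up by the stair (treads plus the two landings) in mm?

4100 / 170 = 24.12, so 25 risers are needed.
Riser R = 4100 / 25 = 164 mm, within the 170 mm limit.
Tread T = 604 − 2 × 164 = 276 mm (≥ 253 mm).
Going = (25 − 1) × 276 = 6624 mm.
Enclosure = 6624 + 1015 + 984 = 8623 mm.

8623 mm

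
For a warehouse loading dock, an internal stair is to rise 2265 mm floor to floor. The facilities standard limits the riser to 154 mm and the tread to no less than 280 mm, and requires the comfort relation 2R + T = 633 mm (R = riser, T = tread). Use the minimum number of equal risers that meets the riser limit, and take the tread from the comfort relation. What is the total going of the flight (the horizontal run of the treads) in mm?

4634 mm

⌈2265/154⌉ = 15 risers.
Each riser is 2265/15 = 151 mm (≤ 154 mm).
T = 633 − 2·151 = 331 mm, which satisfies the 280 mm minimum.
Treads = 15 − 1 = 14; going = 14 × 331 = 4634 mm.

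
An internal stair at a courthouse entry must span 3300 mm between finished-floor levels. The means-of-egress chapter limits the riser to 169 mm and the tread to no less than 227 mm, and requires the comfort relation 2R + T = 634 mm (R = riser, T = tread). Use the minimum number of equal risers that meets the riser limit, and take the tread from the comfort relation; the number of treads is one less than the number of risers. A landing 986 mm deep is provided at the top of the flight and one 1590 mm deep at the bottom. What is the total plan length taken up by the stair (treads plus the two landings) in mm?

3300 / 169 = 19.527 → round up to 20 risers.
Each riser is 3300/20 = 165 mm (≤ 169 mm).
T = 634 − 2·165 = 304 mm, which satisfies the 227 mm minimum.
Treads = 20 − 1 = 19; going = 19 × 304 = 5776 mm.
Add landings: 5776 + 986 + 1590 = 8352 mm.

8352 mm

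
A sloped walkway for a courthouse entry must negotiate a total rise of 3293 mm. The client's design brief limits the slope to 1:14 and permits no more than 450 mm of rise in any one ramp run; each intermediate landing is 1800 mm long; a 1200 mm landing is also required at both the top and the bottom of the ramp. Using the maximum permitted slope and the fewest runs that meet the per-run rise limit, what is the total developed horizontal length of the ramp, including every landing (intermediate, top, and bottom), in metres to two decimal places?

61.10 m

At most 450 each: 3293/450 = 7.32, giving 8 ramp runs. That means 7 intermediate landings.
Ramp run (horizontal) at 1:14: 3293 × 14 = 46102 mm.
7 intermediate landings contribute 7 × 1800 = 12600 mm.
Top and bottom landings: 2 × 1200 = 2400 mm.
Total = 46102 + 12600 + 2400 = 61102 mm.
= 61.10 m.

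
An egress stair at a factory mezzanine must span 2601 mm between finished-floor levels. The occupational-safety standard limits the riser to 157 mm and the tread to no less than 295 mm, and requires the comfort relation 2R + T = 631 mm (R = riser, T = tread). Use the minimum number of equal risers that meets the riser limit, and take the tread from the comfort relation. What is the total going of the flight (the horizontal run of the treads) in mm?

5200 mm

2601 / 157 = 16.567 → round up to 17 risers.
R = 2601 ÷ 17 = 153 mm.
From 2R + T = 631: T = 631 − 306 = 325 mm.
Treads = 17 − 1 = 16; going = 16 × 325 = 5200 mm.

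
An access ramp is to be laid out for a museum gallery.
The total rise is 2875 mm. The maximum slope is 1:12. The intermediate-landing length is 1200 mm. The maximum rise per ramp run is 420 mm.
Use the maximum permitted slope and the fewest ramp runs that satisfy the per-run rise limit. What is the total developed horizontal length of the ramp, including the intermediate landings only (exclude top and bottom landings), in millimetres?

2875 / 420 = 6.85, so 7 ramp runs are needed. That means 6 intermediate landings.
Ramp run (horizontal) at 1:12: 2875 × 12 = 34500 mm.
6 intermediate landings contribute 6 × 1200 = 7200 mm.
Total developed length = 34500 + 7200 = 41700 mm.

41700 mm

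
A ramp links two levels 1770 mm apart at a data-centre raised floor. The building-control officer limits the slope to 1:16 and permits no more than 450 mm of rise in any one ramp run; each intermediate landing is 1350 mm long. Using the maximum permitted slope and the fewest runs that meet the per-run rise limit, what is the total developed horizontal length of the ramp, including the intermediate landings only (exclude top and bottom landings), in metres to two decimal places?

32.37 m

⌈1770/450⌉ = 4 ramp runs. That means 3 intermediate landings.
Ramp run (horizontal) at 1:16: 1770 × 16 = 28320 mm.
3 intermediate landings contribute 3 × 1350 = 4050 mm.
Developed length = 28320 + 4050 = 32370 mm.
= 32.37 m.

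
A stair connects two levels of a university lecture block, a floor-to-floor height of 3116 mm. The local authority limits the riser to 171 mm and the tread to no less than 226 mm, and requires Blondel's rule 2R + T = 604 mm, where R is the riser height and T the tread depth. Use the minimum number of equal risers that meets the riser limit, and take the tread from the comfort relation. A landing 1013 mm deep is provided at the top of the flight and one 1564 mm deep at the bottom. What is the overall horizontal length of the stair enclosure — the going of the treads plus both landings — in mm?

3116 / 171 = 18.222 → round up to 19 risers.
R = 3116 ÷ 19 = 164 mm.
T = 604 − 2·164 = 276 mm, which satisfies the 226 mm minimum.
19 risers give 18 treads; going = 18 × 276 = 4968 mm.
Add landings: 4968 + 1013 + 1564 = 7545 mm.

7545 mm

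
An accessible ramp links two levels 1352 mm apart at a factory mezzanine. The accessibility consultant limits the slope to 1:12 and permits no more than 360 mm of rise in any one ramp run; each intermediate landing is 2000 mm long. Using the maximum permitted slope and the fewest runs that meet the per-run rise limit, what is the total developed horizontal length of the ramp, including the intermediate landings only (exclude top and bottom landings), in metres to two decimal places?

1352 / 360 = 3.756 → round up to 4 ramp runs. That means 3 intermediate landings.
Horizontal run for 1352 mm of rise at 1:12 is 1352 × 12 = 16224 mm.
3 intermediate landings contribute 3 × 2000 = 6000 mm.
Total developed length = 16224 + 6000 = 22224 mm.
= 22.22 m.

22.22 m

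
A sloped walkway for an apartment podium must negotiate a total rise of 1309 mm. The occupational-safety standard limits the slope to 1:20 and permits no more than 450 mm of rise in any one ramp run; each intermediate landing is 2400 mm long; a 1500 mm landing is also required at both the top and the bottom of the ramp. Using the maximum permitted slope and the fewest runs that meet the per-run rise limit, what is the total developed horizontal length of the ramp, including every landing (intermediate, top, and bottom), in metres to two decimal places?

1309 / 450 = 2.91, so 3 ramp runs are needed. That means 2 intermediate landings.
Horizontal run for 1309 mm of rise at 1:20 is 1309 × 20 = 26180 mm.
Intermediate landings: 2 × 2400 = 4800 mm.
Top and bottom landings: 2 × 1500 = 3000 mm.
Total = 26180 + 4800 + 3000 = 33980 mm.
= 33.98 m.

33.98 m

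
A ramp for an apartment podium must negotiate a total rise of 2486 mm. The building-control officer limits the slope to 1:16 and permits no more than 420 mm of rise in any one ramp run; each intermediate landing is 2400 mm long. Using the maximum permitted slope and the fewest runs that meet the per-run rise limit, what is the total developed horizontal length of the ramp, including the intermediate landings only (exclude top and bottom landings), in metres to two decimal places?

51.78 m

⌈2486/420⌉ = 6 ramp runs. That means 5 intermediate landings.
Ramp run (horizontal) at 1:16: 2486 × 16 = 39776 mm.
5 intermediate landings contribute 5 × 2400 = 12000 mm.
Total developed length = 39776 + 12000 = 51776 mm.
= 51.78 m.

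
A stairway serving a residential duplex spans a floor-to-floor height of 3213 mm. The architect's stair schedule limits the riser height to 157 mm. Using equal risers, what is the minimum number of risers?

21 risers

3213 / 157 = 20.465 → round up to 21 risers.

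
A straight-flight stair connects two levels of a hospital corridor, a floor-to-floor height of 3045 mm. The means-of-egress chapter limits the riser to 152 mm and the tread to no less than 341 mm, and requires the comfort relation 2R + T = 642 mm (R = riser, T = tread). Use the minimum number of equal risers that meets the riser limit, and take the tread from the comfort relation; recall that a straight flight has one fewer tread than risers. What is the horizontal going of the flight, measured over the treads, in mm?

7040 mm

3045 / 152 = 20.03, so 21 risers are needed.
R = 3045 ÷ 21 = 145 mm.
From 2R + T = 642: T = 642 − 290 = 352 mm.
Treads = 21 − 1 = 20; going = 20 × 352 = 7040 mm.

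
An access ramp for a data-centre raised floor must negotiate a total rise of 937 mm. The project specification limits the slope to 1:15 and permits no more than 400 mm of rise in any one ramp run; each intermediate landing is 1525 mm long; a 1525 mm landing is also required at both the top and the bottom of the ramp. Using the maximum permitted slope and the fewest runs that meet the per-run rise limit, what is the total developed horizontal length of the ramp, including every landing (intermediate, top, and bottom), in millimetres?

20155 mm

937 / 400 = 2.342 → round up to 3 ramp runs. That means 2 intermediate landings.
Horizontal run for 937 mm of rise at 1:15 is 937 × 15 = 14055 mm.
Intermediate landings: 2 × 1525 = 3050 mm.
Top and bottom landings: 2 × 1525 = 3050 mm.
Total = 14055 + 3050 + 3050 = 20155 mm.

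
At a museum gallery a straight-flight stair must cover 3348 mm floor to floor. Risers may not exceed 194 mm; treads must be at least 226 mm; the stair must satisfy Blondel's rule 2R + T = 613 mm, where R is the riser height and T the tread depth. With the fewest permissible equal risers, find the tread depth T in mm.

⌈3348/194⌉ = 18 risers.
Riser R = 3348 / 18 = 186 mm, within the 194 mm limit.
T = 613 − 2·186 = 241 mm, which satisfies the 226 mm minimum.

241 mm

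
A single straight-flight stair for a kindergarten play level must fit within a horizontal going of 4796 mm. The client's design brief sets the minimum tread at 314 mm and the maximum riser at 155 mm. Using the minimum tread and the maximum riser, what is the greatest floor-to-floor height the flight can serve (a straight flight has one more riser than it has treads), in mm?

2480 mm

Treads that fit: ⌊4796 / 314⌋ = 15.
Risers = treads + 1 = 16.
Maximum height = 16 × 155 = 2480 mm.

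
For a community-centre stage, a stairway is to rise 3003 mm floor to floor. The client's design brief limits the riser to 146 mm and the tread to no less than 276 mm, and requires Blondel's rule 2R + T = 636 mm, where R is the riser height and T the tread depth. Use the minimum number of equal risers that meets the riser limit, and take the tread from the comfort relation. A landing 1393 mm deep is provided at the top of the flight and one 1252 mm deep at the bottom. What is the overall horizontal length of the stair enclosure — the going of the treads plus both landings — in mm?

9645 mm

At most 146 each: 3003/146 = 20.57, giving 21 risers.
Riser R = 3003 / 21 = 143 mm, within the 146 mm limit.
From 2R + T = 636: T = 636 − 286 = 350 mm.
Going = (21 − 1) × 350 = 7000 mm.
Add landings: 7000 + 1393 + 1252 = 9645 mm.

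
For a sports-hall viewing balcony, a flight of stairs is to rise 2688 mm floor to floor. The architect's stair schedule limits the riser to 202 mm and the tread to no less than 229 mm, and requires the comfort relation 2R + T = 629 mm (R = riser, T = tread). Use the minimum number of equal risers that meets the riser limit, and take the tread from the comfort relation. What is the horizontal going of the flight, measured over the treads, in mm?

3185 mm

At most 202 each: 2688/202 = 13.31, giving 14 risers.
R = 2688 ÷ 14 = 192 mm.
T = 629 − 2·192 = 245 mm, which satisfies the 229 mm minimum.
Going = (14 − 1) × 245 = 3185 mm.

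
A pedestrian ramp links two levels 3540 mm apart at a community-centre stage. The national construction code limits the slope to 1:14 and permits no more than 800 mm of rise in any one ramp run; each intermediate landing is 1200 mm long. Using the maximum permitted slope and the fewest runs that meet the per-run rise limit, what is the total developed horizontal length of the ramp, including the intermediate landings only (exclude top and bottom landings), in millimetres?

54360 mm

⌈3540/800⌉ = 5 ramp runs. That means 4 intermediate landings.
Horizontal run for 3540 mm of rise at 1:14 is 3540 × 14 = 49560 mm.
Intermediate landings: 4 × 1200 = 4800 mm.
Developed length = 49560 + 4800 = 54360 mm.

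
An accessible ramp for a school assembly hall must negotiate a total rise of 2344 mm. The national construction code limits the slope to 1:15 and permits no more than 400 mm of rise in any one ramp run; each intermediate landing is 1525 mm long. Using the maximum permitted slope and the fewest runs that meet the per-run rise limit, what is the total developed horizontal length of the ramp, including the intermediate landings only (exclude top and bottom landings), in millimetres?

42785 mm

2344 / 400 = 5.860 → round up to 6 ramp runs. That means 5 intermediate landings.
Horizontal run for 2344 mm of rise at 1:15 is 2344 × 15 = 35160 mm.
5 intermediate landings contribute 5 × 1525 = 7625 mm.
Total developed length = 35160 + 7625 = 42785 mm.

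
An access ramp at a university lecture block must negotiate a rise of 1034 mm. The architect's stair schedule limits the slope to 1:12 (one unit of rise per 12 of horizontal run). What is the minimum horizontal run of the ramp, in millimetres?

12408 mm

Run = rise × 12 = 1034 × 12 = 12408 mm.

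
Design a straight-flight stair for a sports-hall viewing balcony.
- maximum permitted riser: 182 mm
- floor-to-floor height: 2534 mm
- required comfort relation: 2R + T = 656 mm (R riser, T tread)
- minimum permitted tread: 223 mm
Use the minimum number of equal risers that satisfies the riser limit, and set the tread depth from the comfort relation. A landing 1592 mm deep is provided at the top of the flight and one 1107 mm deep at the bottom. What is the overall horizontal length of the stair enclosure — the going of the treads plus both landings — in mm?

6521 mm

2534 / 182 = 13.923 → round up to 14 risers.
R = 2534 ÷ 14 = 181 mm.
From 2R + T = 656: T = 656 − 362 = 294 mm.
Going = (14 − 1) × 294 = 3822 mm.
Add landings: 3822 + 1592 + 1107 = 6521 mm.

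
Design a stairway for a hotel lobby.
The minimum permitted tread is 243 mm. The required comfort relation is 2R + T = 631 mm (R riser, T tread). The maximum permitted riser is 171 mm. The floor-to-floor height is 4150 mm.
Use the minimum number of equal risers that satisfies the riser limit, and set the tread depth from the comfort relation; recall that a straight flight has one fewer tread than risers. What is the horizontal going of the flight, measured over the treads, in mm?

At most 171 each: 4150/171 = 24.27, giving 25 risers.
Each riser is 4150/25 = 166 mm (≤ 171 mm).
T = 631 − 2·166 = 299 mm, which satisfies the 243 mm minimum.
25 risers give 24 treads; going = 24 × 299 = 7176 mm.

7176 mm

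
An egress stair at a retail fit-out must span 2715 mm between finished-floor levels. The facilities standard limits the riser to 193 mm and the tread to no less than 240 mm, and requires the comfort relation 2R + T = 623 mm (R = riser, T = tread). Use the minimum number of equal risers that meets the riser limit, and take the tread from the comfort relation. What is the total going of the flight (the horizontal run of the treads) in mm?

3654 mm

2715 / 193 = 14.067 → round up to 15 risers.
Each riser is 2715/15 = 181 mm (≤ 193 mm).
T = 623 − 2·181 = 261 mm, which satisfies the 240 mm minimum.
Treads = 15 − 1 = 14; going = 14 × 261 = 3654 mm.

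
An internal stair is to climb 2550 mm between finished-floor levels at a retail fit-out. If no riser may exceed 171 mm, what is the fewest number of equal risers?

15 risers

2550 / 171 = 14.91, so 15 risers are needed.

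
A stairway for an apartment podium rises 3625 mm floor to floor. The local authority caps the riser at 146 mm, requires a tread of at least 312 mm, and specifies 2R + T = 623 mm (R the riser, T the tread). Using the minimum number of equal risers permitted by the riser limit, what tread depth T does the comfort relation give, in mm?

333 mm

3625 / 146 = 24.829 → round up to 25 risers.
Riser R = 3625 / 25 = 145 mm, within the 146 mm limit.
Tread T = 623 − 2 × 145 = 333 mm (≥ 312 mm).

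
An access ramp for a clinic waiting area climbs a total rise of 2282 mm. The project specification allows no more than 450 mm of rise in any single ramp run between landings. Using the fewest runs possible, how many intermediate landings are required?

5 intermediate landings

⌈2282/450⌉ = 6 ramp runs.
6 runs are separated by 5 intermediate landings.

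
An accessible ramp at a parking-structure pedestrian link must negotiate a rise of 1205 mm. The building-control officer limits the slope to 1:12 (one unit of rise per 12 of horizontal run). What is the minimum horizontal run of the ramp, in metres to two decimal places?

At 1:12 the run is 12 × 1205 = 14460 mm.
14460 mm = 14.46 m.

14.46 m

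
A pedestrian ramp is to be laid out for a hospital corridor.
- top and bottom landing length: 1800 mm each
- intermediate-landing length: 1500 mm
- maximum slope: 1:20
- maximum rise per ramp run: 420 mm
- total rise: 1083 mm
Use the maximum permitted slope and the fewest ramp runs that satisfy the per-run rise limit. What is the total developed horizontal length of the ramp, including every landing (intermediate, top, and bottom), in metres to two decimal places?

1083 / 420 = 2.58, so 3 ramp runs are needed. That means 2 intermediate landings.
Horizontal run for 1083 mm of rise at 1:20 is 1083 × 20 = 21660 mm.
Intermediate landings: 2 × 1500 = 3000 mm.
Top and bottom landings: 2 × 1800 = 3600 mm.
Total = 21660 + 3000 + 3600 = 28260 mm.
= 28.26 m.

28.26 m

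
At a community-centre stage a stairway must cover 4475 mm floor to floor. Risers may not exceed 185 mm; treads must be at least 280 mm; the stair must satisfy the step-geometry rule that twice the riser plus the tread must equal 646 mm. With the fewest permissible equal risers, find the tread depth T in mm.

⌈4475/185⌉ = 25 risers.
Riser R = 4475 / 25 = 179 mm, within the 185 mm limit.
Tread T = 646 − 2 × 179 = 288 mm (≥ 280 mm).

288 mm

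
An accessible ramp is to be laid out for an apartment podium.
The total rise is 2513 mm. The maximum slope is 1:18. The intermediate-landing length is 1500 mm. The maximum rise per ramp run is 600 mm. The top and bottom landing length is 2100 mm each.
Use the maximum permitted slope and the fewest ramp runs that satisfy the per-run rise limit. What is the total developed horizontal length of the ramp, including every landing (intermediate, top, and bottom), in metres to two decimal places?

55.43 m

2513 / 600 = 4.188 → round up to 5 ramp runs. That means 4 intermediate landings.
Ramp run (horizontal) at 1:18: 2513 × 18 = 45234 mm.
Intermediate landings: 4 × 1500 = 6000 mm.
Top and bottom landings: 2 × 2100 = 4200 mm.
Total = 45234 + 6000 + 4200 = 55434 mm.
= 55.43 m.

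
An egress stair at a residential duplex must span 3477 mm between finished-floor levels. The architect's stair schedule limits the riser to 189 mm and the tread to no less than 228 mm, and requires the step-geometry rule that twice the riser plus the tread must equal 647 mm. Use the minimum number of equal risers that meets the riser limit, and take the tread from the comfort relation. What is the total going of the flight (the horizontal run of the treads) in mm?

At most 189 each: 3477/189 = 18.40, giving 19 risers.
R = 3477 ÷ 19 = 183 mm.
Tread T = 647 − 2 × 183 = 281 mm (≥ 228 mm).
Going = (19 − 1) × 281 = 5058 mm.

5058 mm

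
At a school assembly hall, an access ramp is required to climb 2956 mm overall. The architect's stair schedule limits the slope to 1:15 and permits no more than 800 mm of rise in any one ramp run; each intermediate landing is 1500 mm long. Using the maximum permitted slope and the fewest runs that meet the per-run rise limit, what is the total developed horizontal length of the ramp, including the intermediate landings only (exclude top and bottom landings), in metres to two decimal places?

48.84 m

⌈2956/800⌉ = 4 ramp runs. That means 3 intermediate landings.
Ramp run (horizontal) at 1:15: 2956 × 15 = 44340 mm.
3 intermediate landings contribute 3 × 1500 = 4500 mm.
Total developed length = 44340 + 4500 = 48840 mm.
= 48.84 m.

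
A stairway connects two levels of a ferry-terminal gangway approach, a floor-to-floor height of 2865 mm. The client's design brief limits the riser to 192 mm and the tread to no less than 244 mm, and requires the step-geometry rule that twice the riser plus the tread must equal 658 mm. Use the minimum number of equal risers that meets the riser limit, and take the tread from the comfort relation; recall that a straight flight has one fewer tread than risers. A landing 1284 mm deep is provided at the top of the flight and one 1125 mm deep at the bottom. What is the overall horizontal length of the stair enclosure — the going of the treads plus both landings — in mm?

At most 192 each: 2865/192 = 14.92, giving 15 risers.
R = 2865 ÷ 15 = 191 mm.
T = 658 − 2·191 = 276 mm, which satisfies the 244 mm minimum.
Treads = 15 − 1 = 14; going = 14 × 276 = 3864 mm.
Add landings: 3864 + 1284 + 1125 = 6273 mm.

6273 mm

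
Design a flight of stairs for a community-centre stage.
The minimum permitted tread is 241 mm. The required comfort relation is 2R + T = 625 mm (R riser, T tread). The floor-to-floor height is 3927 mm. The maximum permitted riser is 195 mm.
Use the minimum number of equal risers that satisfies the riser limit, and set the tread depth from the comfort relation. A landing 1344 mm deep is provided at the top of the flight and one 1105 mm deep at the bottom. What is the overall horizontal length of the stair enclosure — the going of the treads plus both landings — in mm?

3927 / 195 = 20.14, so 21 risers are needed.
Each riser is 3927/21 = 187 mm (≤ 195 mm).
T = 625 − 2·187 = 251 mm, which satisfies the 241 mm minimum.
21 risers give 20 treads; going = 20 × 251 = 5020 mm.
Enclosure = 5020 + 1344 + 1105 = 7469 mm.

7469 mm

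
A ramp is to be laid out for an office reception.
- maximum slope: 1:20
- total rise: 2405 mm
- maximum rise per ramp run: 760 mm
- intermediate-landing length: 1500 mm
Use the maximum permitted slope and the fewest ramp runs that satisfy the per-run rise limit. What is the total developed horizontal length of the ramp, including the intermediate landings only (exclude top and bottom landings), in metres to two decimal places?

At most 760 each: 2405/760 = 3.16, giving 4 ramp runs. That means 3 intermediate landings.
Horizontal run for 2405 mm of rise at 1:20 is 2405 × 20 = 48100 mm.
Intermediate landings: 3 × 1500 = 4500 mm.
Total developed length = 48100 + 4500 = 52600 mm.
= 52.60 m.

52.60 m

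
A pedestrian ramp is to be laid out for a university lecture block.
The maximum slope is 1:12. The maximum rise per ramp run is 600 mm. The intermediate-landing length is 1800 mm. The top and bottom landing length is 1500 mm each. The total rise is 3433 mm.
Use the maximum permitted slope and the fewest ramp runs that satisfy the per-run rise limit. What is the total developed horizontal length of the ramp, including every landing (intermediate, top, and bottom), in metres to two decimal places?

53.20 m

3433 / 600 = 5.72, so 6 ramp runs are needed. That means 5 intermediate landings.
Horizontal run for 3433 mm of rise at 1:12 is 3433 × 12 = 41196 mm.
Intermediate landings: 5 × 1800 = 9000 mm.
Top and bottom landings: 2 × 1500 = 3000 mm.
Total = 41196 + 9000 + 3000 = 53196 mm.
= 53.20 m.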